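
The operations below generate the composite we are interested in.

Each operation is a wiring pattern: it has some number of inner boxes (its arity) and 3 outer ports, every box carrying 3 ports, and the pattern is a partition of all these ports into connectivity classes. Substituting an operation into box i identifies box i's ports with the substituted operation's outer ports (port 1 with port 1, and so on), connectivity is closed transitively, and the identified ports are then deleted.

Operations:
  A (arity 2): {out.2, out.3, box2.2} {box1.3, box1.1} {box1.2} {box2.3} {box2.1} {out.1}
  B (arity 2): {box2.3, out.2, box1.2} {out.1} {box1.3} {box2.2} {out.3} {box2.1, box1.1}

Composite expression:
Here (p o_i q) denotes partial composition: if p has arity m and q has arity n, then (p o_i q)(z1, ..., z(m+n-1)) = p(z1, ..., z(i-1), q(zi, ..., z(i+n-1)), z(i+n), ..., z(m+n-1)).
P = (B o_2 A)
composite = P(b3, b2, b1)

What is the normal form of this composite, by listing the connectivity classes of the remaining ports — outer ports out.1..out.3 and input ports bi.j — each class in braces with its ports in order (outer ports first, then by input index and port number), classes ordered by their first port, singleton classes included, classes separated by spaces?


{out.1} {out.2, b1.2, b3.2} {out.3} {b1.1} {b1.3} {b2.1, b2.3} {b2.2} {b3.1} {b3.3}

After gluing at B, chains via deleted ports link the b-ports.
A over (b2, b1) gives {out.1} {out.2, out.3, b1.2} {b1.1} {b1.3} {b2.1, b2.3} {b2.2}, out.j being that stage's outer ports
B over (b3, b2, b1) gives {out.1} {out.2, b1.2, b3.2} {out.3} {b1.1} {b1.3} {b2.1, b2.3} {b2.2} {b3.1} {b3.3}, out.j being that stage's outer ports


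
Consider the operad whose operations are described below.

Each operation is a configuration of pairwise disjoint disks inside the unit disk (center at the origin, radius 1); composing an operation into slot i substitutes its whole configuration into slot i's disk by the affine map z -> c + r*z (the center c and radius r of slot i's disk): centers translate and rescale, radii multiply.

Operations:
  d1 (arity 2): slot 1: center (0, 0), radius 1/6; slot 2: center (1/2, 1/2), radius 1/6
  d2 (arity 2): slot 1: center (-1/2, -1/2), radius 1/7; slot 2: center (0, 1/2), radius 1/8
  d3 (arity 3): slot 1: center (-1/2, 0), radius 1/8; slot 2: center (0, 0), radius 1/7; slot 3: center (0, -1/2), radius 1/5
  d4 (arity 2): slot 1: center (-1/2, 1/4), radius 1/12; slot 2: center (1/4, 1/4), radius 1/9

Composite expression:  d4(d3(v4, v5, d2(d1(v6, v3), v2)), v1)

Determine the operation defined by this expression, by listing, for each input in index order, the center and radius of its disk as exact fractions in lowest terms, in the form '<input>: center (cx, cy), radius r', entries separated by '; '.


v1: center (1/4, 1/4), radius 1/9; v2: center (-1/2, 13/60), radius 1/480; v3: center (-71/140, 169/840), radius 1/2520; v4: center (-13/24, 1/4), radius 1/96; v5: center (-1/2, 1/4), radius 1/84; v6: center (-61/120, 1/5), radius 1/2520

Nesting under d4 composes maps z -> c + r*z down each v-path.
tracing v4 down its 2-map path: center (-13/24, 1/4), radius 1/96
tracing v5 down its 2-map path: center (-1/2, 1/4), radius 1/84
tracing v6 down its 4-map path: center (-61/120, 1/5), radius 1/2520
tracing v3 down its 4-map path: center (-71/140, 169/840), radius 1/2520
tracing v2 down its 3-map path: center (-1/2, 13/60), radius 1/480
tracing v1 down its 1-map path: center (1/4, 1/4), radius 1/9


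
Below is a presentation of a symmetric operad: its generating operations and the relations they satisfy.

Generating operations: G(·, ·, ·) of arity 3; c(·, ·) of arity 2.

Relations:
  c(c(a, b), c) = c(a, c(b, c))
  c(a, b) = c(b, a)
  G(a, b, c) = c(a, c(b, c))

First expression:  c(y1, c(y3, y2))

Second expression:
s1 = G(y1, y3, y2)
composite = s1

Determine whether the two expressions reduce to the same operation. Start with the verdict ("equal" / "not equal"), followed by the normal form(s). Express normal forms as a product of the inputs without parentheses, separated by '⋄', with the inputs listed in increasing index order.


equal; the common form is y1 ⋄ y2 ⋄ y3

In normal form, the first expression is y1 ⋄ y2 ⋄ y3
In normal form, the second expression is y1 ⋄ y2 ⋄ y3
Identical normal forms: equal.


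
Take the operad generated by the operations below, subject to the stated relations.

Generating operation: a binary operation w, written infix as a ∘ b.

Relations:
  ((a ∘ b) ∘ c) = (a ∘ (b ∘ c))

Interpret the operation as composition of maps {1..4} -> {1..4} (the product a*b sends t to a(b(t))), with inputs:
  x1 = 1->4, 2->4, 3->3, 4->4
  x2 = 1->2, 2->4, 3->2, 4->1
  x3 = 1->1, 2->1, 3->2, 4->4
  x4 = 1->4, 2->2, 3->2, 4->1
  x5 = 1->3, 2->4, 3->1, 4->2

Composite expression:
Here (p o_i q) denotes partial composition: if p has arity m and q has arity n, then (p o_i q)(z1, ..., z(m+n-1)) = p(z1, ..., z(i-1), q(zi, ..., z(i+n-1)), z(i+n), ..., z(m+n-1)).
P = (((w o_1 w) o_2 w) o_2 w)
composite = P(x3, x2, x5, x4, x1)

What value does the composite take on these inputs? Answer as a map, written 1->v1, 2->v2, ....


(x2 ∘ x5) = 1->2, 2->1, 3->2, 4->4
((x2 ∘ x5) ∘ x4) = 1->4, 2->1, 3->1, 4->2
(x3 ∘ ((x2 ∘ x5) ∘ x4)) = 1->4, 2->1, 3->1, 4->1
((x3 ∘ ((x2 ∘ x5) ∘ x4)) ∘ x1) = 1->1, 2->1, 3->1, 4->1

1->1, 2->1, 3->1, 4->1


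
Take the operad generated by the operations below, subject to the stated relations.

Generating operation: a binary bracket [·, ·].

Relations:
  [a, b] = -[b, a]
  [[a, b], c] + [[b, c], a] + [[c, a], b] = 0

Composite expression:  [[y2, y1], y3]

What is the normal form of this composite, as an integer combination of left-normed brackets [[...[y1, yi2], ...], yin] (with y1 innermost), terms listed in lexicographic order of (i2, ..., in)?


-[[y1, y2], y3]

In the tensor algebra, words opening y1 carry the y1-anchored form.
Composite bracket: [[y2, y1], y3]
Applying ab - ba throughout gives 4 signed words (2^2 = 4).
Only words starting with y1 matter:
  y1y2y3 (sign -1) contributes -[[y1, y2], y3]


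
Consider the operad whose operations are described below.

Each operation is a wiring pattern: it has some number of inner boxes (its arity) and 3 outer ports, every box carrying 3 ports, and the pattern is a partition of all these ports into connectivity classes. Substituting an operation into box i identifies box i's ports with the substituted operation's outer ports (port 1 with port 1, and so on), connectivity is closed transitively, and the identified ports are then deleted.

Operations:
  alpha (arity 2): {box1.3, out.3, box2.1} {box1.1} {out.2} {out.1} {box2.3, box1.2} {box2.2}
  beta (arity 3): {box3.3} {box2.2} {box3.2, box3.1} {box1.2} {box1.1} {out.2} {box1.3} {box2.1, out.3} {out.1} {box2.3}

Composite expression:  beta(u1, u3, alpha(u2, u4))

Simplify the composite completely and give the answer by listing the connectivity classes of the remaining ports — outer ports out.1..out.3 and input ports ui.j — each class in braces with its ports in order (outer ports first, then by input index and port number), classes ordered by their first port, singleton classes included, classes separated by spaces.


{out.1} {out.2} {out.3, u3.1} {u1.1} {u1.2} {u1.3} {u2.1} {u2.2, u4.3} {u2.3, u4.1} {u3.2} {u3.3} {u4.2}


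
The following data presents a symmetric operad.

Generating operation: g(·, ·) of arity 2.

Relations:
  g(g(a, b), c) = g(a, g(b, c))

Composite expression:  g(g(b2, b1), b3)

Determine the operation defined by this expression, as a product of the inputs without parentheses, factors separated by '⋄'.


b2 ⋄ b1 ⋄ b3


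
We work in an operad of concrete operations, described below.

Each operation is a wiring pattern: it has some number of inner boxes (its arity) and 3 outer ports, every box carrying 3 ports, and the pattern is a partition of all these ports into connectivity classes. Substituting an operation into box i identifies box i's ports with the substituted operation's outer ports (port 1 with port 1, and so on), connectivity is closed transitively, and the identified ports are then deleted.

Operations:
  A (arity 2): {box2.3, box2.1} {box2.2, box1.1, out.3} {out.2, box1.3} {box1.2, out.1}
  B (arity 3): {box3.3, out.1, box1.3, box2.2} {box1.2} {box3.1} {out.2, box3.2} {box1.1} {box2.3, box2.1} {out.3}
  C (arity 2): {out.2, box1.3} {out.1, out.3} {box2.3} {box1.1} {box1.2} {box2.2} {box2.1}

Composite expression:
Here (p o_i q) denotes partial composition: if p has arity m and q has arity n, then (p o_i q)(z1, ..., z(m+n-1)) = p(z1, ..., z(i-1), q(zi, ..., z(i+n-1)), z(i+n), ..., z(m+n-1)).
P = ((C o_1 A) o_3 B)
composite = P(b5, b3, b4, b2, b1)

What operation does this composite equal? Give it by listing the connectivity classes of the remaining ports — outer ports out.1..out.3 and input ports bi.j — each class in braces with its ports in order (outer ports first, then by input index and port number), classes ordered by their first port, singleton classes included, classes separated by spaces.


{out.1, out.3} {out.2, b3.2, b5.1} {b1.1} {b1.2} {b1.3, b2.2, b4.3} {b2.1, b2.3} {b3.1, b3.3} {b4.1} {b4.2} {b5.2} {b5.3}

After gluing at C, chains via deleted ports link the b-ports.
composing A on (b5, b3), with out.j its own outer ports: {out.1, b5.2} {out.2, b5.3} {out.3, b3.2, b5.1} {b3.1, b3.3}
composing B on (b4, b2, b1), with out.j its own outer ports: {out.1, b1.3, b2.2, b4.3} {out.2, b1.2} {out.3} {b1.1} {b2.1, b2.3} {b4.1} {b4.2}
composing C on (b5, b3, b4, b2, b1), with out.j its own outer ports: {out.1, out.3} {out.2, b3.2, b5.1} {b1.1} {b1.2} {b1.3, b2.2, b4.3} {b2.1, b2.3} {b3.1, b3.3} {b4.1} {b4.2} {b5.2} {b5.3}


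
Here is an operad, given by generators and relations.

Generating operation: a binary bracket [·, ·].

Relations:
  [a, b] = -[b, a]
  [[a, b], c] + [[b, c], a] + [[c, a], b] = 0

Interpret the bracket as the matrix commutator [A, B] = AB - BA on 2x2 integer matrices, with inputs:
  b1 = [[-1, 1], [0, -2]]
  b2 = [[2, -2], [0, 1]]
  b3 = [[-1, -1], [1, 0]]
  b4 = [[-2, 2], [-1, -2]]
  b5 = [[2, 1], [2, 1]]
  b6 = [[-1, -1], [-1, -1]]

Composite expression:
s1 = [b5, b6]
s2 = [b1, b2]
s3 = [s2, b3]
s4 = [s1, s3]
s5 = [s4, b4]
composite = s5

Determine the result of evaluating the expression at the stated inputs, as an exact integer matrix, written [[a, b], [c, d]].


[b5, b6] = [[1, -1], [1, -1]]
[b1, b2] = [[0, -3], [0, 0]]
[[b1, b2], b3] = [[-3, -3], [0, 3]]
[[b5, b6], [[b1, b2], b3]] = [[3, -12], [-6, -3]]
[[[b5, b6], [[b1, b2], b3]], b4] = [[24, 12], [6, -24]]

[[24, 12], [6, -24]]


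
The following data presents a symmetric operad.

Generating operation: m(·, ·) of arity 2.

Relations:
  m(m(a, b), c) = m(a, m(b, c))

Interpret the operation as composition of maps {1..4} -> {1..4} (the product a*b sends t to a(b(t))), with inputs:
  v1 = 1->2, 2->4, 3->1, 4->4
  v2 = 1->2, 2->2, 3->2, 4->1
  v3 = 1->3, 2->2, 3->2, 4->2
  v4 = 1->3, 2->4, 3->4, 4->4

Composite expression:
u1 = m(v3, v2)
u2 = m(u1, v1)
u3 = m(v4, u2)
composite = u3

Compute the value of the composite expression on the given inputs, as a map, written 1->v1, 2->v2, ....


m(v3, v2) = 1->2, 2->2, 3->2, 4->3
m(m(v3, v2), v1) = 1->2, 2->3, 3->2, 4->3
m(v4, m(m(v3, v2), v1)) = 1->4, 2->4, 3->4, 4->4

1->4, 2->4, 3->4, 4->4


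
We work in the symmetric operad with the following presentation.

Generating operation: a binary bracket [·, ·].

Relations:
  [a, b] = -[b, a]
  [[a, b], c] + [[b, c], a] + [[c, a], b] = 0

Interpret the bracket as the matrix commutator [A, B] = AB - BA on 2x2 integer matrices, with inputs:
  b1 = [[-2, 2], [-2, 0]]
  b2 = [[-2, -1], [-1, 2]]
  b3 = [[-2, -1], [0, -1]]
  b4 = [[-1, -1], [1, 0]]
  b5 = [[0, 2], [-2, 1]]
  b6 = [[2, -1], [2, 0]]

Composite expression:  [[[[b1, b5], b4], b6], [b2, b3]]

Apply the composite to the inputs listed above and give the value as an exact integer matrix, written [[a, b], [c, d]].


[[-48, 12], [-36, 48]]


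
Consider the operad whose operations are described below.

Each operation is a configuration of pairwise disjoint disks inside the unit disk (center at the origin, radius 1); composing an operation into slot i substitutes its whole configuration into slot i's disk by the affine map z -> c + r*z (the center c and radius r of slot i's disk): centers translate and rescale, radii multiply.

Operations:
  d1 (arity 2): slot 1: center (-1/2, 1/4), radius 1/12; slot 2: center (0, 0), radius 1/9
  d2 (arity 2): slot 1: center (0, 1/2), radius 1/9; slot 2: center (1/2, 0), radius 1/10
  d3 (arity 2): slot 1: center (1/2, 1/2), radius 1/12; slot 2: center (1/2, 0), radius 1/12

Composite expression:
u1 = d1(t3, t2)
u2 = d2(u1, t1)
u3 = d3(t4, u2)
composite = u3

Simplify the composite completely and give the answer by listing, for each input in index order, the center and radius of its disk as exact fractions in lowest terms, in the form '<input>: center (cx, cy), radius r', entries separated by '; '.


t1: center (13/24, 0), radius 1/120; t2: center (1/2, 1/24), radius 1/972; t3: center (107/216, 19/432), radius 1/1296; t4: center (1/2, 1/2), radius 1/12

Nesting under d3 composes maps z -> c + r*z down each t-path.
input t4: applying the 1 nested substitution gives center (1/2, 1/2), radius 1/12
input t3: applying the 3 nested substitutions gives center (107/216, 19/432), radius 1/1296
input t2: applying the 3 nested substitutions gives center (1/2, 1/24), radius 1/972
input t1: applying the 2 nested substitutions gives center (13/24, 0), radius 1/120


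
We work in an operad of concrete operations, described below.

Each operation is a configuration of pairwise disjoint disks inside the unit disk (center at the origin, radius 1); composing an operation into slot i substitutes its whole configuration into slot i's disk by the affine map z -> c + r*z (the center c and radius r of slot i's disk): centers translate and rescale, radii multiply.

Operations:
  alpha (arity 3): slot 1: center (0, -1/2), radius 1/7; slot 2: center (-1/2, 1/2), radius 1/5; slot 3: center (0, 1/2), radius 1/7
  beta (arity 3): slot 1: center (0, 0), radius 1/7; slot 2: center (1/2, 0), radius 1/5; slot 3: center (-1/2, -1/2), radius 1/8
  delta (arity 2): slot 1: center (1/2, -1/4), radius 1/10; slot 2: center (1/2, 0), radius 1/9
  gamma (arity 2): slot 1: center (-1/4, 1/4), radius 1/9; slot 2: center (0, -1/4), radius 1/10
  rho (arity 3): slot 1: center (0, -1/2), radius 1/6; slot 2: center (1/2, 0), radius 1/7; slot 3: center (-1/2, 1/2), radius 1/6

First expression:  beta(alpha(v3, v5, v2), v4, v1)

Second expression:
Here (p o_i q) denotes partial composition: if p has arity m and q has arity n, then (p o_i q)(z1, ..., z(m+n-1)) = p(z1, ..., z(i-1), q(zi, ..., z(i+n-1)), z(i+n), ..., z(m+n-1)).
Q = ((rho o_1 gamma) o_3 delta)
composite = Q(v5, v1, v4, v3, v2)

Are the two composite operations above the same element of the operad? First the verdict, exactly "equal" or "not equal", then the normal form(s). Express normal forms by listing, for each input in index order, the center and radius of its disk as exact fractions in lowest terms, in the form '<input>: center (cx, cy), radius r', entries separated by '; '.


In normal form, the first expression is v1: center (-1/2, -1/2), radius 1/8; v2: center (0, 1/14), radius 1/49; v3: center (0, -1/14), radius 1/49; v4: center (1/2, 0), radius 1/5; v5: center (-1/14, 1/14), radius 1/35
In normal form, the second expression is v1: center (0, -13/24), radius 1/60; v2: center (-1/2, 1/2), radius 1/6; v3: center (4/7, 0), radius 1/63; v4: center (4/7, -1/28), radius 1/70; v5: center (-1/24, -11/24), radius 1/54
No match — not equal.

not equal: they reduce to v1: center (-1/2, -1/2), radius 1/8; v2: center (0, 1/14), radius 1/49; v3: center (0, -1/14), radius 1/49; v4: center (1/2, 0), radius 1/5; v5: center (-1/14, 1/14), radius 1/35 and v1: center (0, -13/24), radius 1/60; v2: center (-1/2, 1/2), radius 1/6; v3: center (4/7, 0), radius 1/63; v4: center (4/7, -1/28), radius 1/70; v5: center (-1/24, -11/24), radius 1/54


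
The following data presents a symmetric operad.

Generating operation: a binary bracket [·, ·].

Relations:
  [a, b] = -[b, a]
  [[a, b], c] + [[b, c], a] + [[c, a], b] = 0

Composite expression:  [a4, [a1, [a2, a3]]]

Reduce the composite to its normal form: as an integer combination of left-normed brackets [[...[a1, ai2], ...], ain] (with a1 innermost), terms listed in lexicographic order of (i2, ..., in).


-[[[a1, a2], a3], a4] + [[[a1, a3], a2], a4]

A multilinear Lie element is pinned by a1-initial words (a1 innermost).
Composite bracket: [a4, [a1, [a2, a3]]]
The bracket unfolds into 8 signed words via [a, b] = ab - ba (2^3 = 8).
Only words starting with a1 matter:
  from a1a2a3a4, sign -1: term -[[[a1, a2], a3], a4]
  from a1a3a2a4, sign +1: term +[[[a1, a3], a2], a4]


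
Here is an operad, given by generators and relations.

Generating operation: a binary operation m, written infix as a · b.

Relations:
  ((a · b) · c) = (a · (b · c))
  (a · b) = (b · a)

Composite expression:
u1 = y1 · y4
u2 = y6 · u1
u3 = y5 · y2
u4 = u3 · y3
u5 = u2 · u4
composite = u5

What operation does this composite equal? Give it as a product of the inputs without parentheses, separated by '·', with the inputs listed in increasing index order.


y1 · y2 · y3 · y4 · y5 · y6

Key point: m commutes, so take the y-inputs in any fixed order.
(y1 · y4) reduces to y1 · y4
(y6 · (y1 · y4)) reduces to y6 · y1 · y4
(y5 · y2) reduces to y5 · y2
((y5 · y2) · y3) reduces to y5 · y2 · y3
((y6 · (y1 · y4)) · ((y5 · y2) · y3)) reduces to y6 · y1 · y4 · y5 · y2 · y3
sorting the factors by input index: y1 · y2 · y3 · y4 · y5 · y6


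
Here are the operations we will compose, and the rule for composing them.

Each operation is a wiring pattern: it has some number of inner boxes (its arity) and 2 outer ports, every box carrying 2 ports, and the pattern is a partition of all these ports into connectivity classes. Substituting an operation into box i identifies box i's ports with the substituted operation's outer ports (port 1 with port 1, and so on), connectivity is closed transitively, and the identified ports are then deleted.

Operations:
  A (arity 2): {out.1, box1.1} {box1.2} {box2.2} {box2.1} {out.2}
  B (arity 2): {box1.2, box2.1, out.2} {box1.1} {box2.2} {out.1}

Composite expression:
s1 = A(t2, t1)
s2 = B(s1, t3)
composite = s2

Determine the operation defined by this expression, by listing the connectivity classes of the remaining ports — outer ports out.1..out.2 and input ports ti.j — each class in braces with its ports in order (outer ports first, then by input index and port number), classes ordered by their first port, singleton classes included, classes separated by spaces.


After gluing at B, chains via deleted ports link the t-ports.
A over (t2, t1) gives {out.1, t2.1} {out.2} {t1.1} {t1.2} {t2.2}, out.j being that stage's outer ports
B over (t2, t1, t3) gives {out.1} {out.2, t3.1} {t1.1} {t1.2} {t2.1} {t2.2} {t3.2}, out.j being that stage's outer ports

{out.1} {out.2, t3.1} {t1.1} {t1.2} {t2.1} {t2.2} {t3.2}


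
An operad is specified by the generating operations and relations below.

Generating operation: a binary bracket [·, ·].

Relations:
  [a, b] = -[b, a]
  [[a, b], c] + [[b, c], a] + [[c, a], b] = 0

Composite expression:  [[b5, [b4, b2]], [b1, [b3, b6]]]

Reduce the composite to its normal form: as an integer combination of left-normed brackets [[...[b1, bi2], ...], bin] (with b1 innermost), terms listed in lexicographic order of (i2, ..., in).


-[[[[[b1, b3], b6], b2], b4], b5] + [[[[[b1, b3], b6], b4], b2], b5] + [[[[[b1, b3], b6], b5], b2], b4] - [[[[[b1, b3], b6], b5], b4], b2] + [[[[[b1, b6], b3], b2], b4], b5] - [[[[[b1, b6], b3], b4], b2], b5] - [[[[[b1, b6], b3], b5], b2], b4] + [[[[[b1, b6], b3], b5], b4], b2]

In the tensor algebra, words opening b1 carry the b1-anchored form.
Composite bracket: [[b5, [b4, b2]], [b1, [b3, b6]]]
The bracket unfolds into 32 signed words via [a, b] = ab - ba (2^5 = 32).
Collect the words opening with b1:
  sign of b1b3b6b2b4b5 is -1, so it contributes -[[[[[b1, b3], b6], b2], b4], b5]
  sign of b1b3b6b4b2b5 is +1, so it contributes +[[[[[b1, b3], b6], b4], b2], b5]
  sign of b1b3b6b5b2b4 is +1, so it contributes +[[[[[b1, b3], b6], b5], b2], b4]
  sign of b1b3b6b5b4b2 is -1, so it contributes -[[[[[b1, b3], b6], b5], b4], b2]
  sign of b1b6b3b2b4b5 is +1, so it contributes +[[[[[b1, b6], b3], b2], b4], b5]
  sign of b1b6b3b4b2b5 is -1, so it contributes -[[[[[b1, b6], b3], b4], b2], b5]
  sign of b1b6b3b5b2b4 is -1, so it contributes -[[[[[b1, b6], b3], b5], b2], b4]
  sign of b1b6b3b5b4b2 is +1, so it contributes +[[[[[b1, b6], b3], b5], b4], b2]


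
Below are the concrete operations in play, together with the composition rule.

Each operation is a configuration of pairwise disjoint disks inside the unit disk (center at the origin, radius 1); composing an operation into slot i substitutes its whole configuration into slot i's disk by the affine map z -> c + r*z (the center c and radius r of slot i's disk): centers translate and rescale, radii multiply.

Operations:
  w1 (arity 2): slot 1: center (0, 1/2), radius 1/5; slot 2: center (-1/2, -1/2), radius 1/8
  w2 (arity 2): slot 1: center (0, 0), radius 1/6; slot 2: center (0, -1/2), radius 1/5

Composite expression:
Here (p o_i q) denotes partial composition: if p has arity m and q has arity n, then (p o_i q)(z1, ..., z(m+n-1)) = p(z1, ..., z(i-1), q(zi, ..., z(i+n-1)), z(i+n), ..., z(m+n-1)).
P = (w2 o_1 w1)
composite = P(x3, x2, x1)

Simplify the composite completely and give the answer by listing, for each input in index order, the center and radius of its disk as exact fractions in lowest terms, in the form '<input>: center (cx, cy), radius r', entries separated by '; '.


Nesting under w2 composes maps z -> c + r*z down each x-path.
x3: after 2 affine steps, its disk has center (0, 1/12), radius 1/30
x2: after 2 affine steps, its disk has center (-1/12, -1/12), radius 1/48
x1: after 1 affine step, its disk has center (0, -1/2), radius 1/5

x1: center (0, -1/2), radius 1/5; x2: center (-1/12, -1/12), radius 1/48; x3: center (0, 1/12), radius 1/30


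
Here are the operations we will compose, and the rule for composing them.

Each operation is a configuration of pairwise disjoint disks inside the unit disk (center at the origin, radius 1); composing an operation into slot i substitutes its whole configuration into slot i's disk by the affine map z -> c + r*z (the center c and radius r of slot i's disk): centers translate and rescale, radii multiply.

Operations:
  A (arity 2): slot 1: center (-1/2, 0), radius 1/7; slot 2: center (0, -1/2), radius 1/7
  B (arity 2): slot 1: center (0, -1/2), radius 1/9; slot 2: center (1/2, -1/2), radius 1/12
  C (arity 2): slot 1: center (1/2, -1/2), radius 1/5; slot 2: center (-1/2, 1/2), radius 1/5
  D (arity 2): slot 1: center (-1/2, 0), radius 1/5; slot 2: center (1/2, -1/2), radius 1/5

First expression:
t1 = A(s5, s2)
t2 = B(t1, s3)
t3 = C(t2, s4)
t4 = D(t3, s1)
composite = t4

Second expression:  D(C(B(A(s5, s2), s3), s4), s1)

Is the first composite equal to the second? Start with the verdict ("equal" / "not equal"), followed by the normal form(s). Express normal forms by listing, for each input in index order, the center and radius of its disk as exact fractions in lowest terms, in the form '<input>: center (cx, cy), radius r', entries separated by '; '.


equal; the common form is s1: center (1/2, -1/2), radius 1/5; s2: center (-2/5, -11/90), radius 1/1575; s3: center (-19/50, -3/25), radius 1/300; s4: center (-3/5, 1/10), radius 1/25; s5: center (-181/450, -3/25), radius 1/1575


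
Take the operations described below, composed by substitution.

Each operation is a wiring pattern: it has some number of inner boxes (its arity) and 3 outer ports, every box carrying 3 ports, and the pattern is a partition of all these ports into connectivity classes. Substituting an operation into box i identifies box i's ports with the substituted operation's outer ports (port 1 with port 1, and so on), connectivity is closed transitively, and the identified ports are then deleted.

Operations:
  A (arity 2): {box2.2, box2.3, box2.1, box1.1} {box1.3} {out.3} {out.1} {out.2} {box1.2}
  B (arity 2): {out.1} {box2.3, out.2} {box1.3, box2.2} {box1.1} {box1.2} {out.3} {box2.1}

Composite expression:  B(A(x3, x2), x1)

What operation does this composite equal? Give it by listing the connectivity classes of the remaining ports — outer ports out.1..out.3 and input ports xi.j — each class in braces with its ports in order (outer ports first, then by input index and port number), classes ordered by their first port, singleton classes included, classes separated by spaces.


{out.1} {out.2, x1.3} {out.3} {x1.1} {x1.2} {x2.1, x2.2, x2.3, x3.1} {x3.2} {x3.3}


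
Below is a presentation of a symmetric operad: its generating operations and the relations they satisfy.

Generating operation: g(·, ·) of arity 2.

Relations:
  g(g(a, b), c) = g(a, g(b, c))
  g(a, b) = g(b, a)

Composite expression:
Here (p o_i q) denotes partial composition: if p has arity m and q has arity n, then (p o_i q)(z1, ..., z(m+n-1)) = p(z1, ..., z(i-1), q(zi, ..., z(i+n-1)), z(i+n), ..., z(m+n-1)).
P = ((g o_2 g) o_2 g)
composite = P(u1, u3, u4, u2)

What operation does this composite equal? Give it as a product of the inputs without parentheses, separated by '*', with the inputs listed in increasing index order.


Shape and order are irrelevant to g; the u-input set decides.
g(u3, u4) unparenthesizes to u3 * u4
g(g(u3, u4), u2) unparenthesizes to u3 * u4 * u2
g(u1, g(g(u3, u4), u2)) unparenthesizes to u1 * u3 * u4 * u2
commutativity sorts the factors: u1 * u2 * u3 * u4

u1 * u2 * u3 * u4


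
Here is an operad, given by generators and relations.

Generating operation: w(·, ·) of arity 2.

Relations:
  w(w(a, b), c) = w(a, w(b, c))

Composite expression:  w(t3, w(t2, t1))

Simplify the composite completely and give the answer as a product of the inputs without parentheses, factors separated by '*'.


t3 * t2 * t1


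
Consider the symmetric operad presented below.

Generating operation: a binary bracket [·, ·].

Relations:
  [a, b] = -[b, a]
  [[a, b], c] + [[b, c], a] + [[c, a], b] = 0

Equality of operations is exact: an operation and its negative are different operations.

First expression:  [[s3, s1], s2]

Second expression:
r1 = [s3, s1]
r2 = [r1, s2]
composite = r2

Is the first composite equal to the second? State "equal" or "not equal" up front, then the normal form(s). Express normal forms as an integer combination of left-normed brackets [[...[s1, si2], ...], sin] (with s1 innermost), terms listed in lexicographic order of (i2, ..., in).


equal: each reduces to -[[s1, s3], s2]


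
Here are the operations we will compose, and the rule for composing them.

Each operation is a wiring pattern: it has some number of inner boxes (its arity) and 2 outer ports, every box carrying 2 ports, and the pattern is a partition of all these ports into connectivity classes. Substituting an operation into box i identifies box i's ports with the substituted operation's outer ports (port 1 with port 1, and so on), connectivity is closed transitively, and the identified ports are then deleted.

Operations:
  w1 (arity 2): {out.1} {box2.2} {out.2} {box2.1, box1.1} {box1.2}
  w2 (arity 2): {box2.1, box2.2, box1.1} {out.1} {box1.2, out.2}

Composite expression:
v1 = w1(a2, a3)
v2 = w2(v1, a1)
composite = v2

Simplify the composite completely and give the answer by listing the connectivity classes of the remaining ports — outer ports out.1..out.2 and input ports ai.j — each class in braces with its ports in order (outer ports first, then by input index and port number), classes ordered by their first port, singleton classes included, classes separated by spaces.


Reachability decides: close wires over w2-identified ports.
composing w1 on (a2, a3), with out.j its own outer ports: {out.1} {out.2} {a2.1, a3.1} {a2.2} {a3.2}
composing w2 on (a2, a3, a1), with out.j its own outer ports: {out.1} {out.2} {a1.1, a1.2} {a2.1, a3.1} {a2.2} {a3.2}

{out.1} {out.2} {a1.1, a1.2} {a2.1, a3.1} {a2.2} {a3.2}


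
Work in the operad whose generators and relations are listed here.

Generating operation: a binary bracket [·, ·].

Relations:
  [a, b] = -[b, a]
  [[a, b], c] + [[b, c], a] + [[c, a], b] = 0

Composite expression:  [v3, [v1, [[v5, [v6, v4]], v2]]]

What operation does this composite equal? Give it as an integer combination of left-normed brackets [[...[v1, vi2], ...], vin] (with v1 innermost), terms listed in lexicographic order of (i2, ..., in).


[[[[[v1, v2], v4], v6], v5], v3] - [[[[[v1, v2], v5], v4], v6], v3] + [[[[[v1, v2], v5], v6], v4], v3] - [[[[[v1, v2], v6], v4], v5], v3] - [[[[[v1, v4], v6], v5], v2], v3] + [[[[[v1, v5], v4], v6], v2], v3] - [[[[[v1, v5], v6], v4], v2], v3] + [[[[[v1, v6], v4], v5], v2], v3]

Left-normed coefficients sit on the v1-initial expansion words.
Composite bracket: [v3, [v1, [[v5, [v6, v4]], v2]]]
Applying ab - ba throughout gives 32 signed words (2^5 = 32).
Keep just the words that open with v1:
  word v1v2v4v6v5v3 has sign +1, contributing +[[[[[v1, v2], v4], v6], v5], v3]
  word v1v2v5v4v6v3 has sign -1, contributing -[[[[[v1, v2], v5], v4], v6], v3]
  word v1v2v5v6v4v3 has sign +1, contributing +[[[[[v1, v2], v5], v6], v4], v3]
  word v1v2v6v4v5v3 has sign -1, contributing -[[[[[v1, v2], v6], v4], v5], v3]
  word v1v4v6v5v2v3 has sign -1, contributing -[[[[[v1, v4], v6], v5], v2], v3]
  word v1v5v4v6v2v3 has sign +1, contributing +[[[[[v1, v5], v4], v6], v2], v3]
  word v1v5v6v4v2v3 has sign -1, contributing -[[[[[v1, v5], v6], v4], v2], v3]
  word v1v6v4v5v2v3 has sign +1, contributing +[[[[[v1, v6], v4], v5], v2], v3]


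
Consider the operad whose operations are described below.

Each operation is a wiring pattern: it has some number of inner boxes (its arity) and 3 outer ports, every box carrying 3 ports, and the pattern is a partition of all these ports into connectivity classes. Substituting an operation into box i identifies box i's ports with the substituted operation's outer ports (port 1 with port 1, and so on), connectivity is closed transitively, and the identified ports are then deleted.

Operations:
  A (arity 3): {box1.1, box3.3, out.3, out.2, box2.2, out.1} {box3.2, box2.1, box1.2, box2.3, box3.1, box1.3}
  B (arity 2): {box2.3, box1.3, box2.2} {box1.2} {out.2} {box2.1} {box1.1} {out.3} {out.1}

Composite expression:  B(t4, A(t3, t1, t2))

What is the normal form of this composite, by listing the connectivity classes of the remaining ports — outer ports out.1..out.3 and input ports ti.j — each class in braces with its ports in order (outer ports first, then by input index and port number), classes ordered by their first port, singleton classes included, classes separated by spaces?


{out.1} {out.2} {out.3} {t1.1, t1.3, t2.1, t2.2, t3.2, t3.3} {t1.2, t2.3, t3.1, t4.3} {t4.1} {t4.2}


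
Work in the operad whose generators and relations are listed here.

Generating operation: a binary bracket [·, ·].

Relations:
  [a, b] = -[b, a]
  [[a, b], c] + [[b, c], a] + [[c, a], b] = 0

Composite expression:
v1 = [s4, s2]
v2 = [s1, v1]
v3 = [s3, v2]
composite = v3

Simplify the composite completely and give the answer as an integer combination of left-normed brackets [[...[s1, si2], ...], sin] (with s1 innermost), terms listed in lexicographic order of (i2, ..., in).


[[[s1, s2], s4], s3] - [[[s1, s4], s2], s3]

Antisymmetry and Jacobi reduce to s1-anchored left-normed brackets.
Composite bracket: [s3, [s1, [s4, s2]]]
Full expansion: 8 signed words from ab - ba (2^3 = 8).
Only words starting with s1 matter:
  sign of s1s2s4s3 is +1, so it contributes +[[[s1, s2], s4], s3]
  sign of s1s4s2s3 is -1, so it contributes -[[[s1, s4], s2], s3]


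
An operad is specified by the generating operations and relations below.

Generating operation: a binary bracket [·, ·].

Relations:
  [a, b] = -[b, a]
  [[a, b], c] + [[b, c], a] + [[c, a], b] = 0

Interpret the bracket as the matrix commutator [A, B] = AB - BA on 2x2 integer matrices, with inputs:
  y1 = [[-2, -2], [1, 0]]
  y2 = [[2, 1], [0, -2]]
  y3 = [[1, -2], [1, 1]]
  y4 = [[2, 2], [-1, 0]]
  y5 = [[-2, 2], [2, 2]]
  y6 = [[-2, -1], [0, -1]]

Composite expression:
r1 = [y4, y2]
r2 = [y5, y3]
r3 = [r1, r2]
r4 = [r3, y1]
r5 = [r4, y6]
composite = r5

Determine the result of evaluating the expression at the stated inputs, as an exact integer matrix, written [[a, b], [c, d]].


[y4, y2] = [[1, -6], [-4, -1]]
[y5, y3] = [[6, 8], [4, -6]]
[[y4, y2], [y5, y3]] = [[8, 88], [-56, -8]]
[[[y4, y2], [y5, y3]], y1] = [[-24, 144], [96, 24]]
[[[[y4, y2], [y5, y3]], y1], y6] = [[96, 192], [-96, -96]]

[[96, 192], [-96, -96]]


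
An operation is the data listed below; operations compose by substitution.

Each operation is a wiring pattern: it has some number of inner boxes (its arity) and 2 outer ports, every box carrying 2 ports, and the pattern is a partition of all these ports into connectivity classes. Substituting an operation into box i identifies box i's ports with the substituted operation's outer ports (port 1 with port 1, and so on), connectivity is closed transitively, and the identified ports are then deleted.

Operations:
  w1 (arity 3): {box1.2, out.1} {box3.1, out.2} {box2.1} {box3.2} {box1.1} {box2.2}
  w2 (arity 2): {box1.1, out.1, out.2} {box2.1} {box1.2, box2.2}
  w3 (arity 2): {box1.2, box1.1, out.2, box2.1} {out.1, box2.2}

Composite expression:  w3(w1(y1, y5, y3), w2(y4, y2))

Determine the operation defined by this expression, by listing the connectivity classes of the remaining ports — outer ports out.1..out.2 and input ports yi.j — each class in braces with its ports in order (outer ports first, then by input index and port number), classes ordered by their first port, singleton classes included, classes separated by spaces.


{out.1, out.2, y1.2, y3.1, y4.1} {y1.1} {y2.1} {y2.2, y4.2} {y3.2} {y5.1} {y5.2}

After gluing at w3, chains via deleted ports link the y-ports.
composing w1 on (y1, y5, y3), with out.j its own outer ports: {out.1, y1.2} {out.2, y3.1} {y1.1} {y3.2} {y5.1} {y5.2}
composing w2 on (y4, y2), with out.j its own outer ports: {out.1, out.2, y4.1} {y2.1} {y2.2, y4.2}
composing w3 on (y1, y5, y3, y4, y2), with out.j its own outer ports: {out.1, out.2, y1.2, y3.1, y4.1} {y1.1} {y2.1} {y2.2, y4.2} {y3.2} {y5.1} {y5.2}


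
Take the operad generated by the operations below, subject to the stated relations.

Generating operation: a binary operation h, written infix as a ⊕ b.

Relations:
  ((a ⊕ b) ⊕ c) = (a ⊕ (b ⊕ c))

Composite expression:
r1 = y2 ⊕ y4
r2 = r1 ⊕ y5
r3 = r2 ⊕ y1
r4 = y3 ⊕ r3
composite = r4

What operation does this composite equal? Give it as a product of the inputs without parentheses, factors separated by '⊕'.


y3 ⊕ y2 ⊕ y4 ⊕ y5 ⊕ y1

Key point: h is associative — brackets drop, the y-order remains.
(y2 ⊕ y4) flattens to y2 ⊕ y4
((y2 ⊕ y4) ⊕ y5) flattens to y2 ⊕ y4 ⊕ y5
(((y2 ⊕ y4) ⊕ y5) ⊕ y1) flattens to y2 ⊕ y4 ⊕ y5 ⊕ y1
(y3 ⊕ (((y2 ⊕ y4) ⊕ y5) ⊕ y1)) flattens to y3 ⊕ y2 ⊕ y4 ⊕ y5 ⊕ y1


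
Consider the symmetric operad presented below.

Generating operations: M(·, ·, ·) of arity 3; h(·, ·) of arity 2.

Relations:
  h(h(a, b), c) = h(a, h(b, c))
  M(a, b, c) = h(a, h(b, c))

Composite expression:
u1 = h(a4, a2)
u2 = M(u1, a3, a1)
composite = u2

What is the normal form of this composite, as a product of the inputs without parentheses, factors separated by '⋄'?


a4 ⋄ a2 ⋄ a3 ⋄ a1

Every regrouping of M is equal, so read the a-inputs in written order.
h(a4, a2) linearizes to a4 ⋄ a2
M(h(a4, a2), a3, a1) linearizes to a4 ⋄ a2 ⋄ a3 ⋄ a1


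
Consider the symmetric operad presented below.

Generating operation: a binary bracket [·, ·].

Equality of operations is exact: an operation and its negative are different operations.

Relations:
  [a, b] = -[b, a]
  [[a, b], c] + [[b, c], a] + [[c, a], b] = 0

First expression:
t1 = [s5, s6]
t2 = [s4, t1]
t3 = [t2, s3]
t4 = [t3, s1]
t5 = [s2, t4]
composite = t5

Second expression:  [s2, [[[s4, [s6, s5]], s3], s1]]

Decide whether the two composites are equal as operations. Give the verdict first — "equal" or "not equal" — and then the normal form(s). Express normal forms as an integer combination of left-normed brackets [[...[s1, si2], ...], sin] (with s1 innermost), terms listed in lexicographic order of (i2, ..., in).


The first expression, normalized: -[[[[[s1, s3], s4], s5], s6], s2] + [[[[[s1, s3], s4], s6], s5], s2] + [[[[[s1, s3], s5], s6], s4], s2] - [[[[[s1, s3], s6], s5], s4], s2] + [[[[[s1, s4], s5], s6], s3], s2] - [[[[[s1, s4], s6], s5], s3], s2] - [[[[[s1, s5], s6], s4], s3], s2] + [[[[[s1, s6], s5], s4], s3], s2]
The second expression, normalized: [[[[[s1, s3], s4], s5], s6], s2] - [[[[[s1, s3], s4], s6], s5], s2] - [[[[[s1, s3], s5], s6], s4], s2] + [[[[[s1, s3], s6], s5], s4], s2] - [[[[[s1, s4], s5], s6], s3], s2] + [[[[[s1, s4], s6], s5], s3], s2] + [[[[[s1, s5], s6], s4], s3], s2] - [[[[[s1, s6], s5], s4], s3], s2]
No match — not equal.

not equal: they reduce to -[[[[[s1, s3], s4], s5], s6], s2] + [[[[[s1, s3], s4], s6], s5], s2] + [[[[[s1, s3], s5], s6], s4], s2] - [[[[[s1, s3], s6], s5], s4], s2] + [[[[[s1, s4], s5], s6], s3], s2] - [[[[[s1, s4], s6], s5], s3], s2] - [[[[[s1, s5], s6], s4], s3], s2] + [[[[[s1, s6], s5], s4], s3], s2] and [[[[[s1, s3], s4], s5], s6], s2] - [[[[[s1, s3], s4], s6], s5], s2] - [[[[[s1, s3], s5], s6], s4], s2] + [[[[[s1, s3], s6], s5], s4], s2] - [[[[[s1, s4], s5], s6], s3], s2] + [[[[[s1, s4], s6], s5], s3], s2] + [[[[[s1, s5], s6], s4], s3], s2] - [[[[[s1, s6], s5], s4], s3], s2]


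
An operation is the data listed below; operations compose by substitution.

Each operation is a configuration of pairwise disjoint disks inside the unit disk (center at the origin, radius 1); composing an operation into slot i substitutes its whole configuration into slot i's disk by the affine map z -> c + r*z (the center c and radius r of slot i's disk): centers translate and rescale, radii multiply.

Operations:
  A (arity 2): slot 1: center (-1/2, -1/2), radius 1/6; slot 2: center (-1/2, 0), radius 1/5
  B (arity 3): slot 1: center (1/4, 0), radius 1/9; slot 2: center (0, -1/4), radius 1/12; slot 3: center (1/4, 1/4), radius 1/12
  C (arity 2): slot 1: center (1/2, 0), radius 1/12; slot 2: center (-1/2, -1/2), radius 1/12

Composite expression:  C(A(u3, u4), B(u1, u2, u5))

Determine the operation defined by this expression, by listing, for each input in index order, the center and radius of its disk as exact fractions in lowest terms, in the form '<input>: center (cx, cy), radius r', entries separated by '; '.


u1: center (-23/48, -1/2), radius 1/108; u2: center (-1/2, -25/48), radius 1/144; u3: center (11/24, -1/24), radius 1/72; u4: center (11/24, 0), radius 1/60; u5: center (-23/48, -23/48), radius 1/144

Follow each u-input down from C: c' goes to c + r*c', radius to r*r'.
input u3: applying the 2 nested substitutions gives center (11/24, -1/24), radius 1/72
input u4: applying the 2 nested substitutions gives center (11/24, 0), radius 1/60
input u1: applying the 2 nested substitutions gives center (-23/48, -1/2), radius 1/108
input u2: applying the 2 nested substitutions gives center (-1/2, -25/48), radius 1/144
input u5: applying the 2 nested substitutions gives center (-23/48, -23/48), radius 1/144


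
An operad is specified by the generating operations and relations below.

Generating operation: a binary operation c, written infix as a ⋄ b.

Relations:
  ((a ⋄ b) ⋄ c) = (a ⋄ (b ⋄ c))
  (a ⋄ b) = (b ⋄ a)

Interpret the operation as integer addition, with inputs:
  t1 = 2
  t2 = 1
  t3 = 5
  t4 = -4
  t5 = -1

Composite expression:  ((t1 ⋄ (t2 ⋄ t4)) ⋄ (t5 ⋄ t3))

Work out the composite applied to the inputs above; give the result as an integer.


(t2 ⋄ t4) = -3
(t1 ⋄ (t2 ⋄ t4)) = -1
(t5 ⋄ t3) = 4
((t1 ⋄ (t2 ⋄ t4)) ⋄ (t5 ⋄ t3)) = 3

3


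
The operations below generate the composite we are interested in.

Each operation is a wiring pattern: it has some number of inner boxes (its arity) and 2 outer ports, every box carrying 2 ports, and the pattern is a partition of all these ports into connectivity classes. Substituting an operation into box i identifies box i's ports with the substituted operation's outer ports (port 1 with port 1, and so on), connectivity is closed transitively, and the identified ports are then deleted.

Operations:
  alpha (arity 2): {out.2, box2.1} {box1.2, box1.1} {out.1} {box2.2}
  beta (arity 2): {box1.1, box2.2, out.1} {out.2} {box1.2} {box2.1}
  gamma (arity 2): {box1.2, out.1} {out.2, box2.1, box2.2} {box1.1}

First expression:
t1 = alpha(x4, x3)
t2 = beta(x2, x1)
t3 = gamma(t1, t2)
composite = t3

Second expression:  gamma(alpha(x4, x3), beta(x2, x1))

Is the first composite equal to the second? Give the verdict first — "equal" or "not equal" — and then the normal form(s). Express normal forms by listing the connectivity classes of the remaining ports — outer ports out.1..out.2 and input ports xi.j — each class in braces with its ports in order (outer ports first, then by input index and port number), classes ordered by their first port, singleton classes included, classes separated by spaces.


equal: each reduces to {out.1, x3.1} {out.2, x1.2, x2.1} {x1.1} {x2.2} {x3.2} {x4.1, x4.2}

The first expression, normalized: {out.1, x3.1} {out.2, x1.2, x2.1} {x1.1} {x2.2} {x3.2} {x4.1, x4.2}
The second expression, normalized: {out.1, x3.1} {out.2, x1.2, x2.1} {x1.1} {x2.2} {x3.2} {x4.1, x4.2}
Same normal form: equal.
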